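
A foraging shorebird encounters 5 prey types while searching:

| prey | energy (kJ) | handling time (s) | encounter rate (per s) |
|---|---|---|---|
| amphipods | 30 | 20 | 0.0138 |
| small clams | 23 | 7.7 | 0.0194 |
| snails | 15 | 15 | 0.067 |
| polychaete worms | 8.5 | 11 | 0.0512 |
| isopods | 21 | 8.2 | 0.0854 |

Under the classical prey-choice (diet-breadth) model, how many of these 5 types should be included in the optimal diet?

3

E/h in descending order: small clams 2.99, isopods 2.56, amphipods 1.5, snails 1, polychaete worms 0.773 kJ/s. The optimal diet is the largest prefix of this list for which every included type satisfies E_i/h_i > R on the types above it.
Rate on top 1: 0.3882. isopods: 2.56 > 0.3882 → include.
Rate on top 2: 1.211. amphipods: 1.5 > 1.211 → include.
Rate on top 3: 1.248. snails: 1 < 1.248 → exclude; stop.
Optimal diet: small clams, isopods, amphipods — 3 of 5 types.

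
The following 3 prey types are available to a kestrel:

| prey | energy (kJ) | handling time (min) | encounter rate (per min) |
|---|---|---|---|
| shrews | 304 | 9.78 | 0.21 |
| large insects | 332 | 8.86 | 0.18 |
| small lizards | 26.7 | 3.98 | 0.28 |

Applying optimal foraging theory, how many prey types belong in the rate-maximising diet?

2

Rank by E/h (kJ/min): large insects 37.5, shrews 31.1, small lizards 6.71. Include each in turn until the next type's E/h falls below the running intake rate.
Rate on top 1: 23.03. shrews: 31.1 > 23.03 → include.
Rate on top 2: 26.59. small lizards: 6.71 < 26.59 → exclude; stop.
Optimal diet: large insects, shrews — 2 of 3 types.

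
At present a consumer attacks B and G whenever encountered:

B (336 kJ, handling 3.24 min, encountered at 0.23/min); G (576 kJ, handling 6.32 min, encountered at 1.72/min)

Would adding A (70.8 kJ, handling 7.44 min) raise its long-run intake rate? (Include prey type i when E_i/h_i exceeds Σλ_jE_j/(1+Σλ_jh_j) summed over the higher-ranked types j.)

No

On B and G alone, R = ΣλE/(1+Σλh) = 1068/12.62 = 84.66 kJ/min.
Profitability of A: 70.8/7.44 = 9.516 kJ/min.
Since 9.516 < R, time spent handling A is better spent searching.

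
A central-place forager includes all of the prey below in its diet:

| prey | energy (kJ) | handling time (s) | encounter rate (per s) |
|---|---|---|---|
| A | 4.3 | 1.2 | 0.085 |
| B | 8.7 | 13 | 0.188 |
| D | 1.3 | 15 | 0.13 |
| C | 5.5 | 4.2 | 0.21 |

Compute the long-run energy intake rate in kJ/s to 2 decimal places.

0.52 kJ/s

R = Σλ_iE_i / (1 + Σλ_ih_i)
Numerator: 0.085×4.3 + 0.188×8.7 + 0.13×1.3 + 0.21×5.5 = 3.325
Denominator: 1 + 0.085×1.2 + 0.188×13 + 0.13×15 + 0.21×4.2 = 6.378
R = 3.325/6.378 = 0.5213 kJ/s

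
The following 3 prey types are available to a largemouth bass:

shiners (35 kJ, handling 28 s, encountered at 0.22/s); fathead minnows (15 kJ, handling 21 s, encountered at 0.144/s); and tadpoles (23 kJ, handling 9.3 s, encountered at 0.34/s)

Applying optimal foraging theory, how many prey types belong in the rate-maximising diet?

1

Profitabilities (E/h, kJ/s): tadpoles 2.47, shiners 1.25, fathead minnows 0.714. Add prey in this order while the next type's profitability exceeds the intake rate on those already taken.
Rate on top 1: 1.879. shiners: 1.25 < 1.879 → exclude; stop.
Optimal diet: tadpoles — 1 of 3 types.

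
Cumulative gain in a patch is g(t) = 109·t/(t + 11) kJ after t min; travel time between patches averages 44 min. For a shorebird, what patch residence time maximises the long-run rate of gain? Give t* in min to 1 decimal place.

22.0 min

Optimal t* satisfies g'(t*) = g(t*)/(T + t*).
g'(t) = 109·11/(t + 11)². Setting 109·11/(t+11)² = 109t/[(t+11)(44+t)] gives 11(44+t) = t(t+11), so t² = 11×44 = 484.
t* = √484 = 22 min.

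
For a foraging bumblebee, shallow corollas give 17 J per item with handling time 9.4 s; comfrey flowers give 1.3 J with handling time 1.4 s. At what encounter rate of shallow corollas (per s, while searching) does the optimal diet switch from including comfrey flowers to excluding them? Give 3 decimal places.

The zero-one rule: include comfrey flowers iff E₂/h₂ > λE₁/(1+λh₁). Equality gives the switch point.
λE₁h₂ = E₂ + λE₂h₁ ⇒ λ = E₂/(E₁h₂ − E₂h₁) = 1.3/(23.8 − 12.22) = 0.1123 per s.

0.112 per s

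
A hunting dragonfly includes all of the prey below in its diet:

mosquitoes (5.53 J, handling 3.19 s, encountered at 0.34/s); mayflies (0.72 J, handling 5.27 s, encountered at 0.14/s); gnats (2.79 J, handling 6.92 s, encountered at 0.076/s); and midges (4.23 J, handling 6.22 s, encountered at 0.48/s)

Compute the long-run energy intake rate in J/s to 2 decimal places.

0.67 J/s

Energy encountered per unit search time: 0.34×5.53 + 0.14×0.72 + 0.076×2.79 + 0.48×4.23 = 4.223 J/s.
Handling time per unit search time: 0.34×3.19 + 0.14×5.27 + 0.076×6.92 + 0.48×6.22 = 5.334.
Rate = 4.223/(1 + 5.334) = 0.6668 J/s.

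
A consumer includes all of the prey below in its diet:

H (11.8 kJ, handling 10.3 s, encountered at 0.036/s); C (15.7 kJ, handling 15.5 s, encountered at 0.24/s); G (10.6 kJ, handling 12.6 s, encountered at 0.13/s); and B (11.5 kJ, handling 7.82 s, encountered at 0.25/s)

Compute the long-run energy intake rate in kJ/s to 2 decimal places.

R = Σλ_iE_i / (1 + Σλ_ih_i)
Numerator: 0.036×11.8 + 0.24×15.7 + 0.13×10.6 + 0.25×11.5 = 8.446
Denominator: 1 + 0.036×10.3 + 0.24×15.5 + 0.13×12.6 + 0.25×7.82 = 8.684
R = 8.446/8.684 = 0.9726 kJ/s

0.97 kJ/s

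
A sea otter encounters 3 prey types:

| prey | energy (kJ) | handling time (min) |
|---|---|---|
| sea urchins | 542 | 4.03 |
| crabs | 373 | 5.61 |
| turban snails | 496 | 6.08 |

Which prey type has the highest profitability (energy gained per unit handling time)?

Profitability E/h (kJ/min): sea urchins = 542/4.03 = 134, crabs = 373/5.61 = 66.5, turban snails = 496/6.08 = 81.6.
Ranked: sea urchins > turban snails > crabs.

sea urchins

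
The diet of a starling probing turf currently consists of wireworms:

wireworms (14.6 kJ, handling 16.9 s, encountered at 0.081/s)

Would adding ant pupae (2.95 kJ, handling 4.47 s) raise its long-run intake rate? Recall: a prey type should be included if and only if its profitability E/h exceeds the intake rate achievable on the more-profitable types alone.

Yes

Intake rate on the current diet: R = (0.081×14.6) / (1 + 0.081×16.9) = 1.183/2.369 = 0.4992 kJ/s.
ant pupae: E/h = 2.95/4.47 = 0.66 kJ/s.
Since 0.66 > R, including ant pupae increases the long-run rate.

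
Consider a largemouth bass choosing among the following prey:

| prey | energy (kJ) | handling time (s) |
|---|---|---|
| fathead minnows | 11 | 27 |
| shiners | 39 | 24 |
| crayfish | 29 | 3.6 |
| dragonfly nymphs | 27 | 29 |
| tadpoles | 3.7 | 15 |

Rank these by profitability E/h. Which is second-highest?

shiners

In descending order of E/h:
crayfish: 29/3.6 = 8.06 kJ/s
shiners: 39/24 = 1.62 kJ/s
dragonfly nymphs: 27/29 = 0.931 kJ/s
fathead minnows: 11/27 = 0.407 kJ/s
tadpoles: 3.7/15 = 0.247 kJ/s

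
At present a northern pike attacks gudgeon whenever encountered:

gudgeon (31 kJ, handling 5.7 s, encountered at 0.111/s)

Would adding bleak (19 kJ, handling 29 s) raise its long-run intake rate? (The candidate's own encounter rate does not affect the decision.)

No

On gudgeon alone, R = ΣλE/(1+Σλh) = 3.441/1.633 = 2.108 kJ/s.
Profitability of bleak: 19/29 = 0.6552 kJ/s.
Since 0.6552 < R, time spent handling bleak is better spent searching.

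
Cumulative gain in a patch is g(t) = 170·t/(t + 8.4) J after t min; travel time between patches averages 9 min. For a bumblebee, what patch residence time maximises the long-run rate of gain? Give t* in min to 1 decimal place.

Maximise g(t)/(T+t): set derivative to zero → g'(t)(T+t) = g(t).
g'(t) = 170·8.4/(t + 8.4)². Setting 170·8.4/(t+8.4)² = 170t/[(t+8.4)(9+t)] gives 8.4(9+t) = t(t+8.4), so t² = 8.4×9 = 75.6.
t* = √75.6 = 8.695 min.

8.7 min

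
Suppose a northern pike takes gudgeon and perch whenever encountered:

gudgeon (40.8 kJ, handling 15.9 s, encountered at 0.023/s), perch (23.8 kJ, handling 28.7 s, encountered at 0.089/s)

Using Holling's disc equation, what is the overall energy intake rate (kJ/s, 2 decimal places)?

R = (0.023×40.8 + 0.089×23.8) / (1 + 0.023×15.9 + 0.089×28.7) = 3.057/3.92 = 0.7797 kJ/s.

0.78 kJ/s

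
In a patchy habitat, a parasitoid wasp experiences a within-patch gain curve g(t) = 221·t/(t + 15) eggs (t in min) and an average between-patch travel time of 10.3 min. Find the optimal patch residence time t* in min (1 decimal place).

Optimal t* satisfies g'(t*) = g(t*)/(T + t*).
g'(t) = 221·15/(t + 15)². Setting 221·15/(t+15)² = 221t/[(t+15)(10.3+t)] gives 15(10.3+t) = t(t+15), so t² = 15×10.3 = 154.5.
t* = √154.5 = 12.43 min.

12.4 min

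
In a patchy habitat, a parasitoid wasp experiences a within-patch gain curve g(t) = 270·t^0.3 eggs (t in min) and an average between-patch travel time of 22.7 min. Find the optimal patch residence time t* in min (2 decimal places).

Optimal t* satisfies g'(t*) = g(t*)/(T + t*).
g'(t) = 0.3·270·t^-0.7. Setting 0.3·270·t^-0.7 = 270·t^0.3/(22.7+t) gives 0.3(22.7+t) = t, so 0.70·t = 0.3×22.7.
t* = 0.3×22.7/0.70 = 9.729 min.

9.73 min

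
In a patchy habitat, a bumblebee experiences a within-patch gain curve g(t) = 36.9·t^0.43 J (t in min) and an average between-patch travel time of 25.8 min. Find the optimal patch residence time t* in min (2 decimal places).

19.46 min

By the marginal value theorem, leave when the instantaneous gain rate g'(t) equals the habitat-wide average g(t)/(T + t).
g'(t) = 0.43·36.9·t^-0.57. Setting 0.43·36.9·t^-0.57 = 36.9·t^0.43/(25.8+t) gives 0.43(25.8+t) = t, so 0.57·t = 0.43×25.8.
t* = 0.43×25.8/0.57 = 19.46 min.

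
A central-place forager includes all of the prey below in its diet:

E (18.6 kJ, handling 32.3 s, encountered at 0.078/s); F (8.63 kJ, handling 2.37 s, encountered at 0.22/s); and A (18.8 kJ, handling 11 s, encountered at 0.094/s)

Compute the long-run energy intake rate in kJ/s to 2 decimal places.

R = Σλ_iE_i / (1 + Σλ_ih_i)
Numerator: 0.078×18.6 + 0.22×8.63 + 0.094×18.8 = 5.117
Denominator: 1 + 0.078×32.3 + 0.22×2.37 + 0.094×11 = 5.075
R = 5.117/5.075 = 1.008 kJ/s

1.01 kJ/s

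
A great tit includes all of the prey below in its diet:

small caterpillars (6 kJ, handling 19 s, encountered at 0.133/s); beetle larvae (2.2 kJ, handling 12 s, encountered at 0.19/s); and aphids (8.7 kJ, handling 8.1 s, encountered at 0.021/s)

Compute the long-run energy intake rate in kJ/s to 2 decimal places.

R = Σλ_iE_i / (1 + Σλ_ih_i)
Numerator: 0.133×6 + 0.19×2.2 + 0.021×8.7 = 1.399
Denominator: 1 + 0.133×19 + 0.19×12 + 0.021×8.1 = 5.977
R = 1.399/5.977 = 0.234 kJ/s

0.23 kJ/s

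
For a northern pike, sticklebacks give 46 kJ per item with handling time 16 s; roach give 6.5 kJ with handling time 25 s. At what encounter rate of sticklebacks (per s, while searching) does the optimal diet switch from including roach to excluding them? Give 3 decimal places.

0.006 per s

At the threshold, the rate on sticklebacks alone equals the profitability of roach: λ·46/(1 + λ·16) = 6.5/25 = 0.26.
Rearranging, λ(46 − 0.26×16) = 0.26, so λ = 0.26/41.84 = 0.006214 per s.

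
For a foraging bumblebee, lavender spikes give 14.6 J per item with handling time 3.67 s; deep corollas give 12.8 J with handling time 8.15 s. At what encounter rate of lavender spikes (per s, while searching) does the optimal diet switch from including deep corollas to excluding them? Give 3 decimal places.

0.178 per s

At the threshold, the rate on lavender spikes alone equals the profitability of deep corollas: λ·14.6/(1 + λ·3.67) = 12.8/8.15 = 1.571.
Rearranging, λ(14.6 − 1.571×3.67) = 1.571, so λ = 1.571/8.836 = 0.1777 per s.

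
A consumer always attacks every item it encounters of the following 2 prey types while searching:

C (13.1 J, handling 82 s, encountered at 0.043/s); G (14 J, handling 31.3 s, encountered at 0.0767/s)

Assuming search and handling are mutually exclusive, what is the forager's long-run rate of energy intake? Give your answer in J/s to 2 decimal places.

0.24 J/s

R = Σλ_iE_i / (1 + Σλ_ih_i)
Numerator: 0.043×13.1 + 0.0767×14 = 1.637
Denominator: 1 + 0.043×82 + 0.0767×31.3 = 6.927
R = 1.637/6.927 = 0.2363 J/s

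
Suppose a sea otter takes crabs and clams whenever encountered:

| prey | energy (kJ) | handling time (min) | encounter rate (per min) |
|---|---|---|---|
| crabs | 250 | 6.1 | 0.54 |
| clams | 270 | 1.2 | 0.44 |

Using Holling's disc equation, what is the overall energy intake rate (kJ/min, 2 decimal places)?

R = Σλ_iE_i / (1 + Σλ_ih_i)
Numerator: 0.54×250 + 0.44×270 = 253.8
Denominator: 1 + 0.54×6.1 + 0.44×1.2 = 4.822
R = 253.8/4.822 = 52.63 kJ/min

52.63 kJ/min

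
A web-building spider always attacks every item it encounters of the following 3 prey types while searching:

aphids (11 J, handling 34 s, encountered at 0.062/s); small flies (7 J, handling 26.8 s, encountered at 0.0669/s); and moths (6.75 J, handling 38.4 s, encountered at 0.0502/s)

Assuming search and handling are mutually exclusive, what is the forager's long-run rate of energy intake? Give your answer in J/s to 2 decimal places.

R = (0.062×11 + 0.0669×7 + 0.0502×6.75) / (1 + 0.062×34 + 0.0669×26.8 + 0.0502×38.4) = 1.489/6.829 = 0.2181 J/s.

0.22 J/s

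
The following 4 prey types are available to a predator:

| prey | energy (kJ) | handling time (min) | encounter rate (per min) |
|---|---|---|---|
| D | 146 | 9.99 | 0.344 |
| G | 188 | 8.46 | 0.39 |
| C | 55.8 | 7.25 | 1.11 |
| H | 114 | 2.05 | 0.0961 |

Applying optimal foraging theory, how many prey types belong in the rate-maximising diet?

E/h in descending order: H 55.6, G 22.2, D 14.6, C 7.7 kJ/min. The optimal diet is the largest prefix of this list for which every included type satisfies E_i/h_i > R on the types above it.
Rate on top 1: 9.152. G: 22.2 > 9.152 → include.
Rate on top 2: 18.74. D: 14.6 < 18.74 → exclude; stop.
Optimal diet: H, G — 2 of 4 types.

2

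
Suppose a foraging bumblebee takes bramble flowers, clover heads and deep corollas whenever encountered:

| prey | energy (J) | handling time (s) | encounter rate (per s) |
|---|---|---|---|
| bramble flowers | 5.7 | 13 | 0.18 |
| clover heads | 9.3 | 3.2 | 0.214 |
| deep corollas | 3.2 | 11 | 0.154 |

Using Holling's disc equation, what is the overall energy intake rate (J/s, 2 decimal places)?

0.61 J/s

R = Σλ_iE_i / (1 + Σλ_ih_i)
Numerator: 0.18×5.7 + 0.214×9.3 + 0.154×3.2 = 3.509
Denominator: 1 + 0.18×13 + 0.214×3.2 + 0.154×11 = 5.719
R = 3.509/5.719 = 0.6136 J/s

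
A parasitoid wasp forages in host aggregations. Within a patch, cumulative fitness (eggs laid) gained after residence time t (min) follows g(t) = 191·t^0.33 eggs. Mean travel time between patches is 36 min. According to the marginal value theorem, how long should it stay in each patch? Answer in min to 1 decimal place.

17.7 min

By the marginal value theorem, leave when the instantaneous gain rate g'(t) equals the habitat-wide average g(t)/(T + t).
g'(t) = 0.33·191·t^-0.67. Setting 0.33·191·t^-0.67 = 191·t^0.33/(36+t) gives 0.33(36+t) = t, so 0.67·t = 0.33×36.
t* = 0.33×36/0.67 = 17.73 min.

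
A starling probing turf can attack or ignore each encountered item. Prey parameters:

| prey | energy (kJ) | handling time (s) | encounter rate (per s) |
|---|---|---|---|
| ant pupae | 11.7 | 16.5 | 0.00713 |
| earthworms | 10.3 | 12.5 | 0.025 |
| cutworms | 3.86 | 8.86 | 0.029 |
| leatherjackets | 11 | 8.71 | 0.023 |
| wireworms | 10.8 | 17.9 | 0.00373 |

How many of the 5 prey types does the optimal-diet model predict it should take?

Rank by E/h (kJ/s): leatherjackets 1.26, earthworms 0.824, ant pupae 0.709, wireworms 0.603, cutworms 0.436. Include each in turn until the next type's E/h falls below the running intake rate.
Rate on top 1: 0.2108. earthworms: 0.824 > 0.2108 → include.
Rate on top 2: 0.3374. ant pupae: 0.709 > 0.3374 → include.
Rate on top 3: 0.3643. wireworms: 0.603 > 0.3643 → include.
Rate on top 4: 0.3737. cutworms: 0.436 > 0.3737 → include.
Optimal diet: leatherjackets, earthworms, ant pupae, wireworms, cutworms — 5 of 5 types.

5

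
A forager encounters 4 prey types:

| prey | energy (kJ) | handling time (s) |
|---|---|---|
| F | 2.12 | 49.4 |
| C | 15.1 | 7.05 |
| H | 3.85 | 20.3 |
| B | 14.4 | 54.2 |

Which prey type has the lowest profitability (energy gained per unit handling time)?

F

In descending order of E/h:
C: 15.1/7.05 = 2.14 kJ/s
B: 14.4/54.2 = 0.266 kJ/s
H: 3.85/20.3 = 0.19 kJ/s
F: 2.12/49.4 = 0.0429 kJ/s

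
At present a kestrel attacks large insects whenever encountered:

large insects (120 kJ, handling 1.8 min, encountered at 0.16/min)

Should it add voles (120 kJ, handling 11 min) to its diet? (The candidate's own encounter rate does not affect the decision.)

No

Intake rate on the current diet: R = (0.16×120) / (1 + 0.16×1.8) = 19.2/1.288 = 14.91 kJ/min.
voles: E/h = 120/11 = 10.91 kJ/min.
10.91 < 14.91, so adding voles would lower the average — exclude it.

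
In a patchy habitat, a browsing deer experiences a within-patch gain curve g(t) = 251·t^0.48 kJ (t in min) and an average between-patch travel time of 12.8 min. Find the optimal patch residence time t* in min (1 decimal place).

By the marginal value theorem, leave when the instantaneous gain rate g'(t) equals the habitat-wide average g(t)/(T + t).
g'(t) = 0.48·251·t^-0.52. Setting 0.48·251·t^-0.52 = 251·t^0.48/(12.8+t) gives 0.48(12.8+t) = t, so 0.52·t = 0.48×12.8.
t* = 0.48×12.8/0.52 = 11.82 min.

11.8 min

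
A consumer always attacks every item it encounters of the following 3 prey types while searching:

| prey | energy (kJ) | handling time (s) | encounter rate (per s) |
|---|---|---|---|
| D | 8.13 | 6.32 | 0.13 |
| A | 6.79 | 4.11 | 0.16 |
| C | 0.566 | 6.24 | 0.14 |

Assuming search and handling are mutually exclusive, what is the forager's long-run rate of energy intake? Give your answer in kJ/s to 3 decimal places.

Energy encountered per unit search time: 0.13×8.13 + 0.16×6.79 + 0.14×0.566 = 2.223 kJ/s.
Handling time per unit search time: 0.13×6.32 + 0.16×4.11 + 0.14×6.24 = 2.353.
Rate = 2.223/(1 + 2.353) = 0.6629 kJ/s.

0.663 kJ/s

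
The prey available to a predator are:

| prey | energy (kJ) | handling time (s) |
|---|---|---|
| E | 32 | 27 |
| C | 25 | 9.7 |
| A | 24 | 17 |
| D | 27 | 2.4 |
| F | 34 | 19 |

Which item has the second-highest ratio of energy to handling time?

Profitability E/h (kJ/s): E = 32/27 = 1.19, C = 25/9.7 = 2.58, A = 24/17 = 1.41, D = 27/2.4 = 11.2, F = 34/19 = 1.79.
Ranked: D > C > F > A > E.

C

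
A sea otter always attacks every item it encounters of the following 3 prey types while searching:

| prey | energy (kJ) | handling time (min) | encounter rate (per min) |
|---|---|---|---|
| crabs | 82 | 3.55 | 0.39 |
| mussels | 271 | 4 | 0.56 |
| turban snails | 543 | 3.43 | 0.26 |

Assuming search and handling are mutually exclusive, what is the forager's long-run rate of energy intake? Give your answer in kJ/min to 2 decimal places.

58.90 kJ/min

R = (0.39×82 + 0.56×271 + 0.26×543) / (1 + 0.39×3.55 + 0.56×4 + 0.26×3.43) = 324.9/5.516 = 58.9 kJ/min.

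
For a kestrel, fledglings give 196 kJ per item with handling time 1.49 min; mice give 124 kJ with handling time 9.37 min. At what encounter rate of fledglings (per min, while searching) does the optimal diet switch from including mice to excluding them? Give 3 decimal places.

The zero-one rule: include mice iff E₂/h₂ > λE₁/(1+λh₁). Equality gives the switch point.
λE₁h₂ = E₂ + λE₂h₁ ⇒ λ = E₂/(E₁h₂ − E₂h₁) = 124/(1837 − 184.8) = 0.07507 per min.

0.075 per min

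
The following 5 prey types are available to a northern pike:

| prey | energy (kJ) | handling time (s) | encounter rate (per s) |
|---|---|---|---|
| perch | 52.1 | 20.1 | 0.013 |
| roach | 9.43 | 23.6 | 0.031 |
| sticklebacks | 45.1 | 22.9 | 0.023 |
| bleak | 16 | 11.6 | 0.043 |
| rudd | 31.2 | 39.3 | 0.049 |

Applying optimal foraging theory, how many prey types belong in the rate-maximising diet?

Profitabilities (E/h, kJ/s): perch 2.59, sticklebacks 1.97, bleak 1.38, rudd 0.794, roach 0.4. Add prey in this order while the next type's profitability exceeds the intake rate on those already taken.
Rate on top 1: 0.537. sticklebacks: 1.97 > 0.537 → include.
Rate on top 2: 0.9589. bleak: 1.38 > 0.9589 → include.
Rate on top 3: 1.051. rudd: 0.794 < 1.051 → exclude; stop.
Optimal diet: perch, sticklebacks, bleak — 3 of 5 types.

3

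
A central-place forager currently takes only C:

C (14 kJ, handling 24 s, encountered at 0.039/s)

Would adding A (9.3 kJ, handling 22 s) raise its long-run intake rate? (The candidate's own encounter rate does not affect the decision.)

Yes

Current rate: (0.039×14)/(1 + 0.039×24) = 0.282 kJ/s.
Profitability of A: 9.3/22 = 0.4227 kJ/s.
Since 0.4227 > R, including A increases the long-run rate.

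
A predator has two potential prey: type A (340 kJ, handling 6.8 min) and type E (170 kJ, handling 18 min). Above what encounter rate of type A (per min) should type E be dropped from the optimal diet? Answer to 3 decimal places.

0.034 per min

Drop type E once their profitability E₂/h₂ falls below the rate achievable on type A alone: E₂/h₂ = λE₁/(1 + λh₁).
Solve for λ: λE₁h₂ = E₂(1 + λh₁) → λ(E₁h₂ − E₂h₁) = E₂ → λ = E₂/(E₁h₂ − E₂h₁).
λ = 170/(340×18 − 170×6.8) = 170/4964 = 0.03425 per min.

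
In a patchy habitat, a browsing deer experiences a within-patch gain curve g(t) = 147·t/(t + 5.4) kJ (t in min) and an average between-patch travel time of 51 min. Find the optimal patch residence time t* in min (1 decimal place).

By the marginal value theorem, leave when the instantaneous gain rate g'(t) equals the habitat-wide average g(t)/(T + t).
g'(t) = 147·5.4/(t + 5.4)². Setting 147·5.4/(t+5.4)² = 147t/[(t+5.4)(51+t)] gives 5.4(51+t) = t(t+5.4), so t² = 5.4×51 = 275.4.
t* = √275.4 = 16.6 min.

16.6 min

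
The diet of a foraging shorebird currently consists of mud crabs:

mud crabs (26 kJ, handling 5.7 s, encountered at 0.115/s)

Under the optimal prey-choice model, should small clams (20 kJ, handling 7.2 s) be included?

Current rate: (0.115×26)/(1 + 0.115×5.7) = 1.806 kJ/s.
Profitability of small clams: 20/7.2 = 2.778 kJ/s.
Since 2.778 > R, including small clams increases the long-run rate.

Yes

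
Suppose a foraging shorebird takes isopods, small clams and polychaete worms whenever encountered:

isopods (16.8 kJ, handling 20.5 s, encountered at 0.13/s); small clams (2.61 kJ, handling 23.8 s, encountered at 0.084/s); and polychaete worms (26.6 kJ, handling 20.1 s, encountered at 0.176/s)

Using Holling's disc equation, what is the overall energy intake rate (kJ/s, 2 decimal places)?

R = Σλ_iE_i / (1 + Σλ_ih_i)
Numerator: 0.13×16.8 + 0.084×2.61 + 0.176×26.6 = 7.085
Denominator: 1 + 0.13×20.5 + 0.084×23.8 + 0.176×20.1 = 9.202
R = 7.085/9.202 = 0.7699 kJ/s

0.77 kJ/s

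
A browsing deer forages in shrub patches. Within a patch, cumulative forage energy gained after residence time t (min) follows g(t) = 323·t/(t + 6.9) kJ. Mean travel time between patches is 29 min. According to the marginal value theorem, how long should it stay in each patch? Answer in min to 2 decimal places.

Maximise g(t)/(T+t): set derivative to zero → g'(t)(T+t) = g(t).
g'(t) = 323·6.9/(t + 6.9)². Setting 323·6.9/(t+6.9)² = 323t/[(t+6.9)(29+t)] gives 6.9(29+t) = t(t+6.9), so t² = 6.9×29 = 200.1.
t* = √200.1 = 14.15 min.

14.15 min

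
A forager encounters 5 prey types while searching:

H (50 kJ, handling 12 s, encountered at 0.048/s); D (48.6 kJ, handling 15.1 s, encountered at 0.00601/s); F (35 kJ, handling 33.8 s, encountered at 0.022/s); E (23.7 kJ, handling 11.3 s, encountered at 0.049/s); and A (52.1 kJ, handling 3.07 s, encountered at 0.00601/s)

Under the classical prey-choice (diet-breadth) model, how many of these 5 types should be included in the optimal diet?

Profitabilities (E/h, kJ/s): A 17, H 4.17, D 3.22, E 2.1, F 1.04. Add prey in this order while the next type's profitability exceeds the intake rate on those already taken.
Rate on top 1: 0.3074. H: 4.17 > 0.3074 → include.
Rate on top 2: 1.702. D: 3.22 > 1.702 → include.
Rate on top 3: 1.783. E: 2.1 > 1.783 → include.
Rate on top 4: 1.861. F: 1.04 < 1.861 → exclude; stop.
Optimal diet: A, H, D, E — 4 of 5 types.

4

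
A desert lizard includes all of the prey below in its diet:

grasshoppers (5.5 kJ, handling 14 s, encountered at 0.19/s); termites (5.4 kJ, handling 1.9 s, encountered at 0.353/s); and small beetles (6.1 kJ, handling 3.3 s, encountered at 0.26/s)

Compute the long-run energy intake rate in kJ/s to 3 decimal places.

0.874 kJ/s

R = (0.19×5.5 + 0.353×5.4 + 0.26×6.1) / (1 + 0.19×14 + 0.353×1.9 + 0.26×3.3) = 4.537/5.189 = 0.8744 kJ/s.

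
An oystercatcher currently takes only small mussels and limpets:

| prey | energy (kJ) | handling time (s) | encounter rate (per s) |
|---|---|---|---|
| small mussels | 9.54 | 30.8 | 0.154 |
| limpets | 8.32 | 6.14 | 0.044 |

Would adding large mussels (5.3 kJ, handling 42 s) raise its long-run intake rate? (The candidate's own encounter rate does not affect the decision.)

On small mussels and limpets alone, R = ΣλE/(1+Σλh) = 1.835/6.013 = 0.3052 kJ/s.
Profitability of large mussels: 5.3/42 = 0.1262 kJ/s.
Since 0.1262 < R, time spent handling large mussels is better spent searching.

No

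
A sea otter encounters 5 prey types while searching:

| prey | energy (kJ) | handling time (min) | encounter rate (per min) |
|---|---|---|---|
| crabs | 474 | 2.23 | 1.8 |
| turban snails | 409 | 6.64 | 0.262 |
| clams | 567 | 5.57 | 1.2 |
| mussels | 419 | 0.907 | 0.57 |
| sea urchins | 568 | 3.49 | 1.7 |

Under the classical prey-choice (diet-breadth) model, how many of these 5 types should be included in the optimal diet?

E/h in descending order: mussels 462, crabs 213, sea urchins 163, clams 102, turban snails 61.6 kJ/min. The optimal diet is the largest prefix of this list for which every included type satisfies E_i/h_i > R on the types above it.
Rate on top 1: 157.4. crabs: 213 > 157.4 → include.
Rate on top 2: 197.4. sea urchins: 163 < 197.4 → exclude; stop.
Optimal diet: mussels, crabs — 2 of 5 types.

2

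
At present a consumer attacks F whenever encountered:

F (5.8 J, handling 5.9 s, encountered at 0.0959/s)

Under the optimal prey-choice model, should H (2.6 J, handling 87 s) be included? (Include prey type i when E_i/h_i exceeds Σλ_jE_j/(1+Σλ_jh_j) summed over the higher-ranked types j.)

No

Intake rate on the current diet: R = (0.0959×5.8) / (1 + 0.0959×5.9) = 0.5562/1.566 = 0.3552 J/s.
Profitability of H: 2.6/87 = 0.02989 J/s.
0.02989 < 0.3552, so adding H would lower the average — exclude it.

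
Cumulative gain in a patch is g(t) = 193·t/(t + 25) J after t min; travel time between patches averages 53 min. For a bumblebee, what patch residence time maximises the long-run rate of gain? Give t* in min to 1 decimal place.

36.4 min

Maximise g(t)/(T+t): set derivative to zero → g'(t)(T+t) = g(t).
g'(t) = 193·25/(t + 25)². Setting 193·25/(t+25)² = 193t/[(t+25)(53+t)] gives 25(53+t) = t(t+25), so t² = 25×53 = 1325.
t* = √1325 = 36.4 min.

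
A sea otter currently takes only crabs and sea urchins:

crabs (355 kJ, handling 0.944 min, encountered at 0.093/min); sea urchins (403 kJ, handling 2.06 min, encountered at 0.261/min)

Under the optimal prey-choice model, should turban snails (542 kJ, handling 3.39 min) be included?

Yes

On crabs and sea urchins alone, R = ΣλE/(1+Σλh) = 138.2/1.625 = 85.02 kJ/min.
turban snails: E/h = 542/3.39 = 159.9 kJ/min.
159.9 > 85.02, so adding turban snails raises the average — include it.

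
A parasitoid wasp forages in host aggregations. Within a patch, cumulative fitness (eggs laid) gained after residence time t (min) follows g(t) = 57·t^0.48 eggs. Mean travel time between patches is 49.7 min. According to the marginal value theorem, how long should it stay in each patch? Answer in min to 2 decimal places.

45.88 min

By the marginal value theorem, leave when the instantaneous gain rate g'(t) equals the habitat-wide average g(t)/(T + t).
g'(t) = 0.48·57·t^-0.52. Setting 0.48·57·t^-0.52 = 57·t^0.48/(49.7+t) gives 0.48(49.7+t) = t, so 0.52·t = 0.48×49.7.
t* = 0.48×49.7/0.52 = 45.88 min.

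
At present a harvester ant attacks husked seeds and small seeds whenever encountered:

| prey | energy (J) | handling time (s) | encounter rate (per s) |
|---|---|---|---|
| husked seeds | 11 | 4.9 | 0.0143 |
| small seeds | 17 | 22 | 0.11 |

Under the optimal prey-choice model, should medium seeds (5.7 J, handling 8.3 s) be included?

Yes

Intake rate on the current diet: R = (0.0143×11 + 0.11×17) / (1 + 0.0143×4.9 + 0.11×22) = 2.027/3.49 = 0.5809 J/s.
medium seeds: E/h = 5.7/8.3 = 0.6867 J/s.
Since 0.6867 > R, including medium seeds increases the long-run rate.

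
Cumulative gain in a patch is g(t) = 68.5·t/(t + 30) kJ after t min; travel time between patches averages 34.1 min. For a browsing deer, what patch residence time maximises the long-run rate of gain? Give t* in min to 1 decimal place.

Maximise g(t)/(T+t): set derivative to zero → g'(t)(T+t) = g(t).
g'(t) = 68.5·30/(t + 30)². Setting 68.5·30/(t+30)² = 68.5t/[(t+30)(34.1+t)] gives 30(34.1+t) = t(t+30), so t² = 30×34.1 = 1023.
t* = √1023 = 31.98 min.

32.0 min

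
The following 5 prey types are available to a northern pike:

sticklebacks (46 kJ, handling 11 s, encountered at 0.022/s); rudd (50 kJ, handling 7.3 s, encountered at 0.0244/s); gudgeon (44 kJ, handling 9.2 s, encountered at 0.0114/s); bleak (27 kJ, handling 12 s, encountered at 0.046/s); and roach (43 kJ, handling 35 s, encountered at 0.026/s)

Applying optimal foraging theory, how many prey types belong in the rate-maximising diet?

4

E/h in descending order: rudd 6.85, gudgeon 4.78, sticklebacks 4.18, bleak 2.25, roach 1.23 kJ/s. The optimal diet is the largest prefix of this list for which every included type satisfies E_i/h_i > R on the types above it.
Rate on top 1: 1.036. gudgeon: 4.78 > 1.036 → include.
Rate on top 2: 1.342. sticklebacks: 4.18 > 1.342 → include.
Rate on top 3: 1.793. bleak: 2.25 > 1.793 → include.
Rate on top 4: 1.914. roach: 1.23 < 1.914 → exclude; stop.
Optimal diet: rudd, gudgeon, sticklebacks, bleak — 4 of 5 types.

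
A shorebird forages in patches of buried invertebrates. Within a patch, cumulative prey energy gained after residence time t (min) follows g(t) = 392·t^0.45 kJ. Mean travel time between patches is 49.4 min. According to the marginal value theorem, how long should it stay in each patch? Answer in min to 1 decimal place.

40.4 min

By the marginal value theorem, leave when the instantaneous gain rate g'(t) equals the habitat-wide average g(t)/(T + t).
g'(t) = 0.45·392·t^-0.55. Setting 0.45·392·t^-0.55 = 392·t^0.45/(49.4+t) gives 0.45(49.4+t) = t, so 0.55·t = 0.45×49.4.
t* = 0.45×49.4/0.55 = 40.42 min.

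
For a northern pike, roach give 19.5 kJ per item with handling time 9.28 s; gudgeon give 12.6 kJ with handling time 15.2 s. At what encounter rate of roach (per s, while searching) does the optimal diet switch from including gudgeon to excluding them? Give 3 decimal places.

0.070 per s

At the threshold, the rate on roach alone equals the profitability of gudgeon: λ·19.5/(1 + λ·9.28) = 12.6/15.2 = 0.8289.
Rearranging, λ(19.5 − 0.8289×9.28) = 0.8289, so λ = 0.8289/11.81 = 0.07021 per s.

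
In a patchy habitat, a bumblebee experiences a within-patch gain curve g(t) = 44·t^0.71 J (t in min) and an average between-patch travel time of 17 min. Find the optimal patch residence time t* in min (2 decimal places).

41.62 min

Optimal t* satisfies g'(t*) = g(t*)/(T + t*).
g'(t) = 0.71·44·t^-0.29. Setting 0.71·44·t^-0.29 = 44·t^0.71/(17+t) gives 0.71(17+t) = t, so 0.29·t = 0.71×17.
t* = 0.71×17/0.29 = 41.62 min.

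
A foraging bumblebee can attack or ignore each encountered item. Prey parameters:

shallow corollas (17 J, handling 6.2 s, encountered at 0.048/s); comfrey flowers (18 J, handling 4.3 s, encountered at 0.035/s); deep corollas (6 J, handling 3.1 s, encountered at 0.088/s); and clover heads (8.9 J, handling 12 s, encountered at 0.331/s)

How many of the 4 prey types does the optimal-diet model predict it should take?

3

Profitabilities (E/h, J/s): comfrey flowers 4.19, shallow corollas 2.74, deep corollas 1.94, clover heads 0.742. Add prey in this order while the next type's profitability exceeds the intake rate on those already taken.
Rate on top 1: 0.5476. shallow corollas: 2.74 > 0.5476 → include.
Rate on top 2: 0.9985. deep corollas: 1.94 > 0.9985 → include.
Rate on top 3: 1.147. clover heads: 0.742 < 1.147 → exclude; stop.
Optimal diet: comfrey flowers, shallow corollas, deep corollas — 3 of 4 types.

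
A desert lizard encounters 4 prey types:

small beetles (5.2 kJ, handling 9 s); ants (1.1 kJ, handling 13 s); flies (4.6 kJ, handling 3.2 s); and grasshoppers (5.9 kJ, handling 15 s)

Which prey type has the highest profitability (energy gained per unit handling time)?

flies

Profitability E/h (kJ/s): small beetles = 5.2/9 = 0.578, ants = 1.1/13 = 0.0846, flies = 4.6/3.2 = 1.44, grasshoppers = 5.9/15 = 0.393.
Ranked: flies > small beetles > grasshoppers > ants.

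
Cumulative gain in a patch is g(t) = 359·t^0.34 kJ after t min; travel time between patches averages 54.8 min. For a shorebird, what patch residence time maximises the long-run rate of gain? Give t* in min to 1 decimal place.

Maximise g(t)/(T+t): set derivative to zero → g'(t)(T+t) = g(t).
g'(t) = 0.34·359·t^-0.66. Setting 0.34·359·t^-0.66 = 359·t^0.34/(54.8+t) gives 0.34(54.8+t) = t, so 0.66·t = 0.34×54.8.
t* = 0.34×54.8/0.66 = 28.23 min.

28.2 min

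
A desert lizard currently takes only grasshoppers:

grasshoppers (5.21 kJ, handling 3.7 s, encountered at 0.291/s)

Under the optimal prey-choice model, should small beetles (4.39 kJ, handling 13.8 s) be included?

On grasshoppers alone, R = ΣλE/(1+Σλh) = 1.516/2.077 = 0.7301 kJ/s.
Profitability of small beetles: 4.39/13.8 = 0.3181 kJ/s.
Since 0.3181 < R, time spent handling small beetles is better spent searching.

No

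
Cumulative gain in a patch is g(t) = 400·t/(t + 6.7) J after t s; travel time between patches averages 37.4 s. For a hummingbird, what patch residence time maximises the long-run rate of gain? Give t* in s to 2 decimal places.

15.83 s

By the marginal value theorem, leave when the instantaneous gain rate g'(t) equals the habitat-wide average g(t)/(T + t).
g'(t) = 400·6.7/(t + 6.7)². Setting 400·6.7/(t+6.7)² = 400t/[(t+6.7)(37.4+t)] gives 6.7(37.4+t) = t(t+6.7), so t² = 6.7×37.4 = 250.6.
t* = √250.6 = 15.83 s.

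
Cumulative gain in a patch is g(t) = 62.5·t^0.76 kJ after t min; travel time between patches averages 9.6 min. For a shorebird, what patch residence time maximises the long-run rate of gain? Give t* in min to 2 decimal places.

30.40 min

Maximise g(t)/(T+t): set derivative to zero → g'(t)(T+t) = g(t).
g'(t) = 0.76·62.5·t^-0.24. Setting 0.76·62.5·t^-0.24 = 62.5·t^0.76/(9.6+t) gives 0.76(9.6+t) = t, so 0.24·t = 0.76×9.6.
t* = 0.76×9.6/0.24 = 30.4 min.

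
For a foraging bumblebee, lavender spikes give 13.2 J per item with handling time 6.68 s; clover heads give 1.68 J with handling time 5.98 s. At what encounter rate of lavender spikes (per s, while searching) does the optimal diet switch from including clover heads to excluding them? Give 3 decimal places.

At the threshold, the rate on lavender spikes alone equals the profitability of clover heads: λ·13.2/(1 + λ·6.68) = 1.68/5.98 = 0.2809.
Rearranging, λ(13.2 − 0.2809×6.68) = 0.2809, so λ = 0.2809/11.32 = 0.02481 per s.

0.025 per s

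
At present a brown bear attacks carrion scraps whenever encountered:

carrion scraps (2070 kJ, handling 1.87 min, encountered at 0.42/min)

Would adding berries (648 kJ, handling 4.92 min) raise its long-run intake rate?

No

On carrion scraps alone, R = ΣλE/(1+Σλh) = 869.4/1.785 = 486.9 kJ/min.
berries: E/h = 648/4.92 = 131.7 kJ/min.
Since 131.7 < R, time spent handling berries is better spent searching.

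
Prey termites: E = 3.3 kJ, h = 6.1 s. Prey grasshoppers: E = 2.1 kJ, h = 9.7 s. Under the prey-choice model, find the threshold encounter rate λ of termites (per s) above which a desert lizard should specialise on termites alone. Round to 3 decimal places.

The zero-one rule: include grasshoppers iff E₂/h₂ > λE₁/(1+λh₁). Equality gives the switch point.
λE₁h₂ = E₂ + λE₂h₁ ⇒ λ = E₂/(E₁h₂ − E₂h₁) = 2.1/(32.01 − 12.81) = 0.1094 per s.

0.109 per s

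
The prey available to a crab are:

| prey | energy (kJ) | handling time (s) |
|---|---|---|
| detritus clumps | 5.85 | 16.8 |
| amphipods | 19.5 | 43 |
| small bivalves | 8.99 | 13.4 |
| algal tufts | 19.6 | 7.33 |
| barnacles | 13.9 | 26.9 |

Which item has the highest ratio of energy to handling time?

In descending order of E/h:
algal tufts: 19.6/7.33 = 2.67 kJ/s
small bivalves: 8.99/13.4 = 0.671 kJ/s
barnacles: 13.9/26.9 = 0.517 kJ/s
amphipods: 19.5/43 = 0.453 kJ/s
detritus clumps: 5.85/16.8 = 0.348 kJ/s

algal tufts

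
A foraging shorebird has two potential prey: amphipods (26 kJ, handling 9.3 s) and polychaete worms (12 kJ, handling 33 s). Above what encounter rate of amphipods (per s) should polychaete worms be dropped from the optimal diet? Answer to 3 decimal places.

Drop polychaete worms once their profitability E₂/h₂ falls below the rate achievable on amphipods alone: E₂/h₂ = λE₁/(1 + λh₁).
Solve for λ: λE₁h₂ = E₂(1 + λh₁) → λ(E₁h₂ − E₂h₁) = E₂ → λ = E₂/(E₁h₂ − E₂h₁).
λ = 12/(26×33 − 12×9.3) = 12/746.4 = 0.01608 per s.

0.016 per s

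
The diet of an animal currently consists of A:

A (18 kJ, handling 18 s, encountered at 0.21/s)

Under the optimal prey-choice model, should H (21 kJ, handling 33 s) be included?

No

Current rate: (0.21×18)/(1 + 0.21×18) = 0.7908 kJ/s.
H: E/h = 21/33 = 0.6364 kJ/s.
Since 0.6364 < R, time spent handling H is better spent searching.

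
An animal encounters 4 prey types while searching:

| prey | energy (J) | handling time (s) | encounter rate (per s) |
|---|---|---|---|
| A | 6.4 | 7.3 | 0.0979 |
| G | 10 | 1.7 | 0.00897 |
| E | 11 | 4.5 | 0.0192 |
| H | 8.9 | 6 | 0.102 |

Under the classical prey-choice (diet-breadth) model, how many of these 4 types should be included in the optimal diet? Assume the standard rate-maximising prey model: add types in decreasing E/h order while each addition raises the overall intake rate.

4

E/h in descending order: G 5.88, E 2.44, H 1.48, A 0.877 J/s. The optimal diet is the largest prefix of this list for which every included type satisfies E_i/h_i > R on the types above it.
Rate on top 1: 0.08835. E: 2.44 > 0.08835 → include.
Rate on top 2: 0.2731. H: 1.48 > 0.2731 → include.
Rate on top 3: 0.7053. A: 0.877 > 0.7053 → include.
Optimal diet: G, E, H, A — 4 of 4 types.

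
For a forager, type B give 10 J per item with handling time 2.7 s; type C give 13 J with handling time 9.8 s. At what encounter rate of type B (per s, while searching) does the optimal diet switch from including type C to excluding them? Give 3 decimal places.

The zero-one rule: include type C iff E₂/h₂ > λE₁/(1+λh₁). Equality gives the switch point.
λE₁h₂ = E₂ + λE₂h₁ ⇒ λ = E₂/(E₁h₂ − E₂h₁) = 13/(98 − 35.1) = 0.2067 per s.

0.207 per s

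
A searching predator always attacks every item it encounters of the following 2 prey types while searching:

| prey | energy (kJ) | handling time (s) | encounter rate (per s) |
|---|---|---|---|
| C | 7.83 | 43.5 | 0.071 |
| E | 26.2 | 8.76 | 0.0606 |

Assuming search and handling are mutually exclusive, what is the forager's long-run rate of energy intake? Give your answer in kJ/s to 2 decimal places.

R = (0.071×7.83 + 0.0606×26.2) / (1 + 0.071×43.5 + 0.0606×8.76) = 2.144/4.619 = 0.4641 kJ/s.

0.46 kJ/s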